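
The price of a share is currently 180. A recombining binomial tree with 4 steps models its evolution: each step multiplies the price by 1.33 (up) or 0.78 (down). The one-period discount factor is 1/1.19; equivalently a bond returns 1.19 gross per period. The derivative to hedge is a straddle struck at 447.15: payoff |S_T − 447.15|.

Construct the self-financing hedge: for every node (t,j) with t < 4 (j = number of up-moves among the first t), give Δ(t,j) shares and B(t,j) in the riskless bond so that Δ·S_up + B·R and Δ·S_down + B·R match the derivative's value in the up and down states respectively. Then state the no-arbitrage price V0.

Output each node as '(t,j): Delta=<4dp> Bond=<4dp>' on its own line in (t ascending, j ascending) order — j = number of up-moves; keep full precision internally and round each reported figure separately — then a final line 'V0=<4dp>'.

Under the risk-neutral measure, an up-move has probability p* = (R−d)/(u−d) = 0.7455 and values discount at R = 1.19.
Terminal payoffs: V(4,0)=380.5229, V(4,1)=333.5423, V(4,2)=253.4342, V(4,3)=116.8398, V(4,4)=116.0713
  t=3,j=0: stock 85.4194 → up 113.6077 (V=333.5423), down 66.6271 (V=380.5229). Price 290.3369; hedge Δ=-1.0000, bond B=375.7563.
  t=3,j=1: stock 145.6510 → up 193.7158 (V=253.4342), down 113.6077 (V=333.5423). Price 230.1053; hedge Δ=-1.0000, bond B=375.7563.
  t=3,j=2: stock 248.3536 → up 330.3102 (V=116.8398), down 193.7158 (V=253.4342). Price 127.4027; hedge Δ=-1.0000, bond B=375.7563.
  t=3,j=3: stock 423.4747 → up 563.2213 (V=116.0713), down 330.3102 (V=116.8398). Price 97.7033; hedge Δ=-0.0033, bond B=99.1005.
  t=2,j=0: stock 109.5120 → up 145.6510 (V=230.1053), down 85.4194 (V=290.3369). Price 206.2496; hedge Δ=-1.0000, bond B=315.7616.
  t=2,j=1: stock 186.7320 → up 248.3536 (V=127.4027), down 145.6510 (V=230.1053). Price 129.0296; hedge Δ=-1.0000, bond B=315.7616.
  t=2,j=2: stock 318.4020 → up 423.4747 (V=97.7033), down 248.3536 (V=127.4027). Price 88.4564; hedge Δ=-0.1696, bond B=142.4554.
  t=1,j=0: stock 140.4000 → up 186.7320 (V=129.0296), down 109.5120 (V=206.2496). Price 124.9459; hedge Δ=-1.0000, bond B=265.3459.
  t=1,j=1: stock 239.4000 → up 318.4020 (V=88.4564), down 186.7320 (V=129.0296). Price 83.0119; hedge Δ=-0.3081, bond B=156.7813.
  t=0,j=0: stock 180.0000 → up 239.4000 (V=83.0119), down 140.4000 (V=124.9459). Price 78.7277; hedge Δ=-0.4236, bond B=154.9714.
Self-financing check: at every node Δ·S+B equals the discounted successor values.

(0,0): Delta=-0.4236 Bond=154.9714
(1,0): Delta=-1.0000 Bond=265.3459
(1,1): Delta=-0.3081 Bond=156.7813
(2,0): Delta=-1.0000 Bond=315.7616
(2,1): Delta=-1.0000 Bond=315.7616
(2,2): Delta=-0.1696 Bond=142.4554
(3,0): Delta=-1.0000 Bond=375.7563
(3,1): Delta=-1.0000 Bond=375.7563
(3,2): Delta=-1.0000 Bond=375.7563
(3,3): Delta=-0.0033 Bond=99.1005
V0=78.7277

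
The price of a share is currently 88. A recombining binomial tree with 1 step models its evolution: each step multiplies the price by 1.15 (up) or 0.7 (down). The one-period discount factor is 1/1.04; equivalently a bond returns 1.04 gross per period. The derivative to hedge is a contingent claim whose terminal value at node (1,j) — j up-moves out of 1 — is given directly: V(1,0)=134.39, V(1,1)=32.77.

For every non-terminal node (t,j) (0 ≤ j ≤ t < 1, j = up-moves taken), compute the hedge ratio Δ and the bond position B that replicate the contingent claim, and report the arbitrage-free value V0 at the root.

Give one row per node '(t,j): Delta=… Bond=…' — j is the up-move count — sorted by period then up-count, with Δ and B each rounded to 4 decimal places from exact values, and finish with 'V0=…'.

No-arbitrage ⇒ martingale measure with p* = (R−d)/(u−d) = 0.7556.
Payoff layer (t=1): V(1,0)=134.3900, V(1,1)=32.7700
(0,0): S=88.0000. Δ = (V_up−V_dn)/(S_up−S_dn) = (32.7700−134.3900)/(101.2000−61.6000) = -2.5662. V = [p*·32.7700 + (1−p*)·134.3900]/1.04 = 55.3947. B = V − Δ·S = 281.2169.
Self-financing check: at every node Δ·S+B equals the discounted successor values.

(0,0): Delta=-2.5662 Bond=281.2169
V0=55.3947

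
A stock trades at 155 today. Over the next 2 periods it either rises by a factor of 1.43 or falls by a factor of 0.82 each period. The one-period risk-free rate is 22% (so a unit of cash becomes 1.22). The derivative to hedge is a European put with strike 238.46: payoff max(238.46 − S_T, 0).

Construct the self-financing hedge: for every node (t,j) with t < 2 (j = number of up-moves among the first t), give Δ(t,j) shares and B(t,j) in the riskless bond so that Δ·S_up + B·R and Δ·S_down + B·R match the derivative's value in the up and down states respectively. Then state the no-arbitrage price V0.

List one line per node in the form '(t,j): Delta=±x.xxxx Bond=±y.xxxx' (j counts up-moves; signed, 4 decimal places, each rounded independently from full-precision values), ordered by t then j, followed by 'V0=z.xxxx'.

Since d<R<u, set p* = (R−d)/(u−d) = 0.6557; price each node as the discounted p*-expectation of its children.
Payoff layer (t=2): V(2,0)=134.2380, V(2,1)=56.7070, V(2,2)=0.0000
(1,0): S=127.1000. Δ = (V_up−V_dn)/(S_up−S_dn) = (56.7070−134.2380)/(181.7530−104.2220) = -1.0000. V = [p*·56.7070 + (1−p*)·134.2380]/1.22 = 68.3590. B = V − Δ·S = 195.4590.
(1,1): S=221.6500. Δ = (V_up−V_dn)/(S_up−S_dn) = (0.0000−56.7070)/(316.9595−181.7530) = -0.4194. V = [p*·0.0000 + (1−p*)·56.7070]/1.22 = 16.0017. B = V − Δ·S = 108.9640.
(0,0): S=155.0000. Δ = (V_up−V_dn)/(S_up−S_dn) = (16.0017−68.3590)/(221.6500−127.1000) = -0.5538. V = [p*·16.0017 + (1−p*)·68.3590]/1.22 = 27.8905. B = V − Δ·S = 113.7221.
Check: Δ(0,0)·S0 + B(0,0) = 27.8905 = V0.

(0,0): Delta=-0.5538 Bond=113.7221
(1,0): Delta=-1.0000 Bond=195.4590
(1,1): Delta=-0.4194 Bond=108.9640
V0=27.8905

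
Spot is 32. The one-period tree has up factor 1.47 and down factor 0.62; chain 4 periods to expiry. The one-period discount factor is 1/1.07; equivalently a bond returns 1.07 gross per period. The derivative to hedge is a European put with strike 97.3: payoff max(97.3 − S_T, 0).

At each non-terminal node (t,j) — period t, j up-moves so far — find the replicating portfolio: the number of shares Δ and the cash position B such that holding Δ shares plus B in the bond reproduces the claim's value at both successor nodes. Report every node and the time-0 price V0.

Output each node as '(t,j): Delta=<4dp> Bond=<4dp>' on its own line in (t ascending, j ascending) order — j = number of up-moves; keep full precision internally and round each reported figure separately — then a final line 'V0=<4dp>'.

No-arbitrage ⇒ martingale measure with p* = (R−d)/(u−d) = 0.5294.
Terminal payoffs: V(4,0)=92.5716, V(4,1)=86.0891, V(4,2)=70.7192, V(4,3)=34.2778, V(4,4)=0.0000
(3,0): S=7.6265. Δ = (V_up−V_dn)/(S_up−S_dn) = (86.0891−92.5716)/(11.2109−4.7284) = -1.0000. V = [p*·86.0891 + (1−p*)·92.5716]/1.07 = 83.3081. B = V − Δ·S = 90.9346.
(3,1): S=18.0822. Δ = (V_up−V_dn)/(S_up−S_dn) = (70.7192−86.0891)/(26.5808−11.2109) = -1.0000. V = [p*·70.7192 + (1−p*)·86.0891]/1.07 = 72.8524. B = V − Δ·S = 90.9346.
(3,2): S=42.8723. Δ = (V_up−V_dn)/(S_up−S_dn) = (34.2778−70.7192)/(63.0222−26.5808) = -1.0000. V = [p*·34.2778 + (1−p*)·70.7192]/1.07 = 48.0623. B = V − Δ·S = 90.9346.
(3,3): S=101.6487. Δ = (V_up−V_dn)/(S_up−S_dn) = (0.0000−34.2778)/(149.4236−63.0222) = -0.3967. V = [p*·0.0000 + (1−p*)·34.2778]/1.07 = 15.0754. B = V − Δ·S = 55.4022.
(2,0): S=12.3008. Δ = (V_up−V_dn)/(S_up−S_dn) = (72.8524−83.3081)/(18.0822−7.6265) = -1.0000. V = [p*·72.8524 + (1−p*)·83.3081]/1.07 = 72.6848. B = V − Δ·S = 84.9856.
(2,1): S=29.1648. Δ = (V_up−V_dn)/(S_up−S_dn) = (48.0623−72.8524)/(42.8723−18.0822) = -1.0000. V = [p*·48.0623 + (1−p*)·72.8524]/1.07 = 55.8208. B = V − Δ·S = 84.9856.
(2,2): S=69.1488. Δ = (V_up−V_dn)/(S_up−S_dn) = (15.0754−48.0623)/(101.6487−42.8723) = -0.5612. V = [p*·15.0754 + (1−p*)·48.0623]/1.07 = 28.5969. B = V − Δ·S = 67.4050.
(1,0): S=19.8400. Δ = (V_up−V_dn)/(S_up−S_dn) = (55.8208−72.6848)/(29.1648−12.3008) = -1.0000. V = [p*·55.8208 + (1−p*)·72.6848]/1.07 = 59.5858. B = V − Δ·S = 79.4258.
(1,1): S=47.0400. Δ = (V_up−V_dn)/(S_up−S_dn) = (28.5969−55.8208)/(69.1488−29.1648) = -0.6809. V = [p*·28.5969 + (1−p*)·55.8208]/1.07 = 38.6992. B = V − Δ·S = 70.7273.
(0,0): S=32.0000. Δ = (V_up−V_dn)/(S_up−S_dn) = (38.6992−59.5858)/(47.0400−19.8400) = -0.7679. V = [p*·38.6992 + (1−p*)·59.5858]/1.07 = 45.3534. B = V − Δ·S = 69.9259.
Each (Δ,B) replicates both successor values, so the strategy is self-financing and V0 is arbitrage-free.

(0,0): Delta=-0.7679 Bond=69.9259
(1,0): Delta=-1.0000 Bond=79.4258
(1,1): Delta=-0.6809 Bond=70.7273
(2,0): Delta=-1.0000 Bond=84.9856
(2,1): Delta=-1.0000 Bond=84.9856
(2,2): Delta=-0.5612 Bond=67.4050
(3,0): Delta=-1.0000 Bond=90.9346
(3,1): Delta=-1.0000 Bond=90.9346
(3,2): Delta=-1.0000 Bond=90.9346
(3,3): Delta=-0.3967 Bond=55.4022
V0=45.3534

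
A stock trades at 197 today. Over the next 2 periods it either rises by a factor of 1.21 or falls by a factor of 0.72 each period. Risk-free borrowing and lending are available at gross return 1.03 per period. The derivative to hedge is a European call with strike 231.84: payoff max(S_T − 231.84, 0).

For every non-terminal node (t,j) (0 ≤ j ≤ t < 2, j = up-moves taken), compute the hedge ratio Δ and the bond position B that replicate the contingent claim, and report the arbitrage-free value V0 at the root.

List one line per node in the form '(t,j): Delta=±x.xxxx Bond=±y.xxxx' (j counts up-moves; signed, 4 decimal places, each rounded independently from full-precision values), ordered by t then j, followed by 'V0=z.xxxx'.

(0,0): Delta=0.3601 Bond=-49.5849
(1,0): Delta=0.0000 Bond=0.0000
(1,1): Delta=0.4845 Bond=-80.7274
V0=21.3491

Since d<R<u, set p* = (R−d)/(u−d) = 0.6327; price each node as the discounted p*-expectation of its children.
At expiry t=2: V(2,0)=0.0000, V(2,1)=0.0000, V(2,2)=56.5877
  t=1,j=0: stock 141.8400 → up 171.6264 (V=0.0000), down 102.1248 (V=0.0000). Price 0.0000; hedge Δ=0.0000, bond B=0.0000.
  t=1,j=1: stock 238.3700 → up 288.4277 (V=56.5877), down 171.6264 (V=0.0000). Price 34.7577; hedge Δ=0.4845, bond B=-80.7274.
  t=0,j=0: stock 197.0000 → up 238.3700 (V=34.7577), down 141.8400 (V=0.0000). Price 21.3491; hedge Δ=0.3601, bond B=-49.5849.
Each (Δ,B) replicates both successor values, so the strategy is self-financing and V0 is arbitrage-free.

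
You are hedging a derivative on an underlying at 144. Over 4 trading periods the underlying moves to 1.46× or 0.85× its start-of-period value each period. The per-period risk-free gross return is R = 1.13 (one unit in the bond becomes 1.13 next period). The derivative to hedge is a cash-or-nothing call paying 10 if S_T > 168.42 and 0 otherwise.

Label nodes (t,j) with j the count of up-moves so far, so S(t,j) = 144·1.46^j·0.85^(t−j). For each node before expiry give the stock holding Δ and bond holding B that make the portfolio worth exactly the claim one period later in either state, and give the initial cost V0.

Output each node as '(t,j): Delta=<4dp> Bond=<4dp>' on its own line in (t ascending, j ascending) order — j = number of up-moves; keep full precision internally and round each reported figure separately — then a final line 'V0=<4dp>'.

No-arbitrage ⇒ martingale measure with p* = (R−d)/(u−d) = 0.4590.
Payoff layer (t=4): V(4,0)=0.0000, V(4,1)=0.0000, V(4,2)=10.0000, V(4,3)=10.0000, V(4,4)=10.0000
(3,0): S=88.4340. Δ = (V_up−V_dn)/(S_up−S_dn) = (0.0000−0.0000)/(129.1136−75.1689) = 0.0000. V = [p*·0.0000 + (1−p*)·0.0000]/1.13 = 0.0000. B = V − Δ·S = 0.0000.
(3,1): S=151.8984. Δ = (V_up−V_dn)/(S_up−S_dn) = (10.0000−0.0000)/(221.7717−129.1136) = 0.1079. V = [p*·10.0000 + (1−p*)·0.0000]/1.13 = 4.0621. B = V − Δ·S = -12.3314.
(3,2): S=260.9078. Δ = (V_up−V_dn)/(S_up−S_dn) = (10.0000−10.0000)/(380.9254−221.7717) = 0.0000. V = [p*·10.0000 + (1−p*)·10.0000]/1.13 = 8.8496. B = V − Δ·S = 8.8496.
(3,3): S=448.1476. Δ = (V_up−V_dn)/(S_up−S_dn) = (10.0000−10.0000)/(654.2955−380.9254) = 0.0000. V = [p*·10.0000 + (1−p*)·10.0000]/1.13 = 8.8496. B = V − Δ·S = 8.8496.
(2,0): S=104.0400. Δ = (V_up−V_dn)/(S_up−S_dn) = (4.0621−0.0000)/(151.8984−88.4340) = 0.0640. V = [p*·4.0621 + (1−p*)·0.0000]/1.13 = 1.6501. B = V − Δ·S = -5.0091.
(2,1): S=178.7040. Δ = (V_up−V_dn)/(S_up−S_dn) = (8.8496−4.0621)/(260.9078−151.8984) = 0.0439. V = [p*·8.8496 + (1−p*)·4.0621]/1.13 = 5.5395. B = V − Δ·S = -2.3088.
(2,2): S=306.9504. Δ = (V_up−V_dn)/(S_up−S_dn) = (8.8496−8.8496)/(448.1476−260.9078) = 0.0000. V = [p*·8.8496 + (1−p*)·8.8496]/1.13 = 7.8315. B = V − Δ·S = 7.8315.
(1,0): S=122.4000. Δ = (V_up−V_dn)/(S_up−S_dn) = (5.5395−1.6501)/(178.7040−104.0400) = 0.0521. V = [p*·5.5395 + (1−p*)·1.6501]/1.13 = 3.0401. B = V − Δ·S = -3.3360.
(1,1): S=210.2400. Δ = (V_up−V_dn)/(S_up−S_dn) = (7.8315−5.5395)/(306.9504−178.7040) = 0.0179. V = [p*·7.8315 + (1−p*)·5.5395]/1.13 = 5.8332. B = V − Δ·S = 2.0759.
(0,0): S=144.0000. Δ = (V_up−V_dn)/(S_up−S_dn) = (5.8332−3.0401)/(210.2400−122.4000) = 0.0318. V = [p*·5.8332 + (1−p*)·3.0401]/1.13 = 3.8250. B = V − Δ·S = -0.7538.
Check: Δ(0,0)·S0 + B(0,0) = 3.8250 = V0.

(0,0): Delta=0.0318 Bond=-0.7538
(1,0): Delta=0.0521 Bond=-3.3360
(1,1): Delta=0.0179 Bond=2.0759
(2,0): Delta=0.0640 Bond=-5.0091
(2,1): Delta=0.0439 Bond=-2.3088
(2,2): Delta=0.0000 Bond=7.8315
(3,0): Delta=0.0000 Bond=0.0000
(3,1): Delta=0.1079 Bond=-12.3314
(3,2): Delta=0.0000 Bond=8.8496
(3,3): Delta=0.0000 Bond=8.8496
V0=3.8250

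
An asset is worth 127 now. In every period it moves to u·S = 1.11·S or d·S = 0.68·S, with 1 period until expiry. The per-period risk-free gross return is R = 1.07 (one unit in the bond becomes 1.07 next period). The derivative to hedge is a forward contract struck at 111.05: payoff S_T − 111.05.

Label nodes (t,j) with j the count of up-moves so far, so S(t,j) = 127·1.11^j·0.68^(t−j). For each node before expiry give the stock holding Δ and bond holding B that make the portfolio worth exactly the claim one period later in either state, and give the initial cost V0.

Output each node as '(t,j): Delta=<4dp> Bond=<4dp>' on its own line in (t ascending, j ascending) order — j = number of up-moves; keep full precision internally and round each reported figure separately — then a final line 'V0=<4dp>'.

No-arbitrage ⇒ martingale measure with p* = (R−d)/(u−d) = 0.9070.
Terminal payoffs: V(1,0)=-24.6900, V(1,1)=29.9200
  t=0,j=0: stock 127.0000 → up 140.9700 (V=29.9200), down 86.3600 (V=-24.6900). Price 23.2150; hedge Δ=1.0000, bond B=-103.7850.
Check: Δ(0,0)·S0 + B(0,0) = 23.2150 = V0.

(0,0): Delta=1.0000 Bond=-103.7850
V0=23.2150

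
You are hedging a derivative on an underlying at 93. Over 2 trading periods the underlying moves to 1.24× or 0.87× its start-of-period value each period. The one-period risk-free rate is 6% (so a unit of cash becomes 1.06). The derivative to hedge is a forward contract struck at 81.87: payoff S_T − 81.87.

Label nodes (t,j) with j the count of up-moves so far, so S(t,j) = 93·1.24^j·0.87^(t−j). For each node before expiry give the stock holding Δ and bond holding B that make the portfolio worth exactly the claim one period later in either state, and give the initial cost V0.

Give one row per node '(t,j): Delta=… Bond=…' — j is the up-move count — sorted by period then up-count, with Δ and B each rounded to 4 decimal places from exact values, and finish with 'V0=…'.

Risk-neutral probability p* = (R−d)/(u−d) = (1.06−0.87)/(1.24−0.87) = 0.5135.
Payoff layer (t=2): V(2,0)=-11.4783, V(2,1)=18.4584, V(2,2)=61.1268
(1,0): S=80.9100. Δ = (V_up−V_dn)/(S_up−S_dn) = (18.4584−-11.4783)/(100.3284−70.3917) = 1.0000. V = [p*·18.4584 + (1−p*)·-11.4783]/1.06 = 3.6742. B = V − Δ·S = -77.2358.
(1,1): S=115.3200. Δ = (V_up−V_dn)/(S_up−S_dn) = (61.1268−18.4584)/(142.9968−100.3284) = 1.0000. V = [p*·61.1268 + (1−p*)·18.4584]/1.06 = 38.0842. B = V − Δ·S = -77.2358.
(0,0): S=93.0000. Δ = (V_up−V_dn)/(S_up−S_dn) = (38.0842−3.6742)/(115.3200−80.9100) = 1.0000. V = [p*·38.0842 + (1−p*)·3.6742]/1.06 = 20.1360. B = V − Δ·S = -72.8640.
Each (Δ,B) replicates both successor values, so the strategy is self-financing and V0 is arbitrage-free.

(0,0): Delta=1.0000 Bond=-72.8640
(1,0): Delta=1.0000 Bond=-77.2358
(1,1): Delta=1.0000 Bond=-77.2358
V0=20.1360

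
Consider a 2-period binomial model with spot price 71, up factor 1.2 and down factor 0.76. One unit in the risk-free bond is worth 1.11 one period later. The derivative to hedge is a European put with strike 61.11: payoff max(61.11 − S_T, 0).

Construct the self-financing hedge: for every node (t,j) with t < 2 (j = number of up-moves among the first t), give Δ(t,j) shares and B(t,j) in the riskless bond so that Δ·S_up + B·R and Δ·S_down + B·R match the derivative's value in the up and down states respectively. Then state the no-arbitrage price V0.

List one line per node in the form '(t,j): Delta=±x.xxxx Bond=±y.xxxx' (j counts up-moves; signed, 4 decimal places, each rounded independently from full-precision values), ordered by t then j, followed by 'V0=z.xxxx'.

Since d<R<u, set p* = (R−d)/(u−d) = 0.7955; price each node as the discounted p*-expectation of its children.
Terminal payoffs: V(2,0)=20.1004, V(2,1)=0.0000, V(2,2)=0.0000
(1,0): S=53.9600. Δ = (V_up−V_dn)/(S_up−S_dn) = (0.0000−20.1004)/(64.7520−41.0096) = -0.8466. V = [p*·0.0000 + (1−p*)·20.1004]/1.11 = 3.7040. B = V − Δ·S = 49.3867.
(1,1): S=85.2000. Δ = (V_up−V_dn)/(S_up−S_dn) = (0.0000−0.0000)/(102.2400−64.7520) = 0.0000. V = [p*·0.0000 + (1−p*)·0.0000]/1.11 = 0.0000. B = V − Δ·S = 0.0000.
(0,0): S=71.0000. Δ = (V_up−V_dn)/(S_up−S_dn) = (0.0000−3.7040)/(85.2000−53.9600) = -0.1186. V = [p*·0.0000 + (1−p*)·3.7040]/1.11 = 0.6826. B = V − Δ·S = 9.1007.
Root portfolio cost Δ·71+B reproduces V0=0.6826.

(0,0): Delta=-0.1186 Bond=9.1007
(1,0): Delta=-0.8466 Bond=49.3867
(1,1): Delta=0.0000 Bond=0.0000
V0=0.6826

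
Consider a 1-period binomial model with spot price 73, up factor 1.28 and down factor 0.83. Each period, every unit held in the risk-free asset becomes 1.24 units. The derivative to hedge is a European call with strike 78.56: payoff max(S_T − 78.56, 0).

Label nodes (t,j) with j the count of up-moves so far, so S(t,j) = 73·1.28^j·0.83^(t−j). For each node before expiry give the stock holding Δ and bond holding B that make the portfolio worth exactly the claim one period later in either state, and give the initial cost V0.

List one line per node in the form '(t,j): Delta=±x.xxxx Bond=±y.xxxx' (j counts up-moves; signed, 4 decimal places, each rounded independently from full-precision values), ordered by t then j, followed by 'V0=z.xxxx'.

(0,0): Delta=0.4530 Bond=-22.1333
V0=10.9333

No-arbitrage ⇒ martingale measure with p* = (R−d)/(u−d) = 0.9111.
At expiry t=1: V(1,0)=0.0000, V(1,1)=14.8800
Node (0,0) S=73.0000: V=(p*·14.8800+(1−p*)·0.0000)/1.24=10.9333; Δ=(14.8800−0.0000)/(93.4400−60.5900)=0.4530; B=V−Δ·S=-22.1333
Each (Δ,B) replicates both successor values, so the strategy is self-financing and V0 is arbitrage-free.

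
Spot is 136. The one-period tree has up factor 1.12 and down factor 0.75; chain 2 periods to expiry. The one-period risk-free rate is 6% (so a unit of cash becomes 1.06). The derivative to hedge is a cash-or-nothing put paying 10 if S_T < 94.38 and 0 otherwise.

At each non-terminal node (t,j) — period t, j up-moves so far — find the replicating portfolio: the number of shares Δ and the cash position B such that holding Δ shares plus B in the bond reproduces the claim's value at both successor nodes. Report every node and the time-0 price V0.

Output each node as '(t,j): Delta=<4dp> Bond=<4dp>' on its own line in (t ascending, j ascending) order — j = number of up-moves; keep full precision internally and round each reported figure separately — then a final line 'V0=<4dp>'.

(0,0): Delta=-0.0304 Bond=4.3687
(1,0): Delta=-0.2650 Bond=28.5569
(1,1): Delta=0.0000 Bond=0.0000
V0=0.2340

Under the risk-neutral measure, an up-move has probability p* = (R−d)/(u−d) = 0.8378 and values discount at R = 1.06.
At expiry t=2: V(2,0)=10.0000, V(2,1)=0.0000, V(2,2)=0.0000
  t=1,j=0: stock 102.0000 → up 114.2400 (V=0.0000), down 76.5000 (V=10.0000). Price 1.5298; hedge Δ=-0.2650, bond B=28.5569.
  t=1,j=1: stock 152.3200 → up 170.5984 (V=0.0000), down 114.2400 (V=0.0000). Price 0.0000; hedge Δ=0.0000, bond B=0.0000.
  t=0,j=0: stock 136.0000 → up 152.3200 (V=0.0000), down 102.0000 (V=1.5298). Price 0.2340; hedge Δ=-0.0304, bond B=4.3687.
Self-financing check: at every node Δ·S+B equals the discounted successor values.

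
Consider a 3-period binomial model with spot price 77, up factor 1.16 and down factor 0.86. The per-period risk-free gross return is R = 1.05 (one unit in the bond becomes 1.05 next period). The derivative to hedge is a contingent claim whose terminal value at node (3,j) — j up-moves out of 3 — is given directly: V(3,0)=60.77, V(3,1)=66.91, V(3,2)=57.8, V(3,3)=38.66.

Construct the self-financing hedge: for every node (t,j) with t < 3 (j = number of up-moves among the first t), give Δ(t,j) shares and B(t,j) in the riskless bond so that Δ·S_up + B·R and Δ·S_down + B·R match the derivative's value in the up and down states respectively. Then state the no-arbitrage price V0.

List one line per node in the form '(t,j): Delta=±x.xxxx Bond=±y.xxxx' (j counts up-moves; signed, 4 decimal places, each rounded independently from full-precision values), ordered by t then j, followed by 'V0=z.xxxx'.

Since d<R<u, set p* = (R−d)/(u−d) = 0.6333; price each node as the discounted p*-expectation of its children.
At expiry t=3: V(3,0)=60.7700, V(3,1)=66.9100, V(3,2)=57.8000, V(3,3)=38.6600
Node (2,0) S=56.9492: V=(p*·66.9100+(1−p*)·60.7700)/1.05=61.5797; Δ=(66.9100−60.7700)/(66.0611−48.9763)=0.3594; B=V−Δ·S=41.1130
Node (2,1) S=76.8152: V=(p*·57.8000+(1−p*)·66.9100)/1.05=58.2289; Δ=(57.8000−66.9100)/(89.1056−66.0611)=-0.3953; B=V−Δ·S=88.5956
Node (2,2) S=103.6112: V=(p*·38.6600+(1−p*)·57.8000)/1.05=43.5029; Δ=(38.6600−57.8000)/(120.1890−89.1056)=-0.6158; B=V−Δ·S=107.3029
Node (1,0) S=66.2200: V=(p*·58.2289+(1−p*)·61.5797)/1.05=56.6262; Δ=(58.2289−61.5797)/(76.8152−56.9492)=-0.1687; B=V−Δ·S=67.7955
Node (1,1) S=89.3200: V=(p*·43.5029+(1−p*)·58.2289)/1.05=46.5737; Δ=(43.5029−58.2289)/(103.6112−76.8152)=-0.5496; B=V−Δ·S=95.6605
Node (0,0) S=77.0000: V=(p*·46.5737+(1−p*)·56.6262)/1.05=47.8663; Δ=(46.5737−56.6262)/(89.3200−66.2200)=-0.4352; B=V−Δ·S=81.3746
Each (Δ,B) replicates both successor values, so the strategy is self-financing and V0 is arbitrage-free.

(0,0): Delta=-0.4352 Bond=81.3746
(1,0): Delta=-0.1687 Bond=67.7955
(1,1): Delta=-0.5496 Bond=95.6605
(2,0): Delta=0.3594 Bond=41.1130
(2,1): Delta=-0.3953 Bond=88.5956
(2,2): Delta=-0.6158 Bond=107.3029
V0=47.8663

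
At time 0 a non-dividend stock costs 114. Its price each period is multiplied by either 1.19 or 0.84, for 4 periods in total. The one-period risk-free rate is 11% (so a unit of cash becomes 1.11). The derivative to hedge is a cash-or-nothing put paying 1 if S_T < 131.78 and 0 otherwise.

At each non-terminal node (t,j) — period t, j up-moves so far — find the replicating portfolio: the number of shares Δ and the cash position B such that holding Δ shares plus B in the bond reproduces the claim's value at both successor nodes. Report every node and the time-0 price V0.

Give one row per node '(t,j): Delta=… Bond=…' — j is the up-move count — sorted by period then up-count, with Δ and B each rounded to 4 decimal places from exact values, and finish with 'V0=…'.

(0,0): Delta=-0.0075 Bond=1.0015
(1,0): Delta=-0.0144 Bond=1.7755
(1,1): Delta=-0.0060 Bond=0.9149
(2,0): Delta=0.0000 Bond=0.8116
(2,1): Delta=-0.0174 Bond=2.3143
(2,2): Delta=-0.0036 Bond=0.6307
(3,0): Delta=0.0000 Bond=0.9009
(3,1): Delta=0.0000 Bond=0.9009
(3,2): Delta=-0.0211 Bond=3.0631
(3,3): Delta=0.0000 Bond=0.0000
V0=0.1490

Since d<R<u, set p* = (R−d)/(u−d) = 0.7714; price each node as the discounted p*-expectation of its children.
At expiry t=4: V(4,0)=1.0000, V(4,1)=1.0000, V(4,2)=1.0000, V(4,3)=0.0000, V(4,4)=0.0000
(3,0): S=67.5683. Δ = (V_up−V_dn)/(S_up−S_dn) = (1.0000−1.0000)/(80.4062−56.7573) = 0.0000. V = [p*·1.0000 + (1−p*)·1.0000]/1.11 = 0.9009. B = V − Δ·S = 0.9009.
(3,1): S=95.7217. Δ = (V_up−V_dn)/(S_up−S_dn) = (1.0000−1.0000)/(113.9088−80.4062) = 0.0000. V = [p*·1.0000 + (1−p*)·1.0000]/1.11 = 0.9009. B = V − Δ·S = 0.9009.
(3,2): S=135.6057. Δ = (V_up−V_dn)/(S_up−S_dn) = (0.0000−1.0000)/(161.3708−113.9088) = -0.0211. V = [p*·0.0000 + (1−p*)·1.0000]/1.11 = 0.2059. B = V − Δ·S = 3.0631.
(3,3): S=192.1081. Δ = (V_up−V_dn)/(S_up−S_dn) = (0.0000−0.0000)/(228.6087−161.3708) = 0.0000. V = [p*·0.0000 + (1−p*)·0.0000]/1.11 = 0.0000. B = V − Δ·S = 0.0000.
(2,0): S=80.4384. Δ = (V_up−V_dn)/(S_up−S_dn) = (0.9009−0.9009)/(95.7217−67.5683) = 0.0000. V = [p*·0.9009 + (1−p*)·0.9009]/1.11 = 0.8116. B = V − Δ·S = 0.8116.
(2,1): S=113.9544. Δ = (V_up−V_dn)/(S_up−S_dn) = (0.2059−0.9009)/(135.6057−95.7217) = -0.0174. V = [p*·0.2059 + (1−p*)·0.9009]/1.11 = 0.3286. B = V − Δ·S = 2.3143.
(2,2): S=161.4354. Δ = (V_up−V_dn)/(S_up−S_dn) = (0.0000−0.2059)/(192.1081−135.6057) = -0.0036. V = [p*·0.0000 + (1−p*)·0.2059]/1.11 = 0.0424. B = V − Δ·S = 0.6307.
(1,0): S=95.7600. Δ = (V_up−V_dn)/(S_up−S_dn) = (0.3286−0.8116)/(113.9544−80.4384) = -0.0144. V = [p*·0.3286 + (1−p*)·0.8116]/1.11 = 0.3955. B = V − Δ·S = 1.7755.
(1,1): S=135.6600. Δ = (V_up−V_dn)/(S_up−S_dn) = (0.0424−0.3286)/(161.4354−113.9544) = -0.0060. V = [p*·0.0424 + (1−p*)·0.3286]/1.11 = 0.0971. B = V − Δ·S = 0.9149.
(0,0): S=114.0000. Δ = (V_up−V_dn)/(S_up−S_dn) = (0.0971−0.3955)/(135.6600−95.7600) = -0.0075. V = [p*·0.0971 + (1−p*)·0.3955]/1.11 = 0.1490. B = V − Δ·S = 1.0015.
Self-financing check: at every node Δ·S+B equals the discounted successor values.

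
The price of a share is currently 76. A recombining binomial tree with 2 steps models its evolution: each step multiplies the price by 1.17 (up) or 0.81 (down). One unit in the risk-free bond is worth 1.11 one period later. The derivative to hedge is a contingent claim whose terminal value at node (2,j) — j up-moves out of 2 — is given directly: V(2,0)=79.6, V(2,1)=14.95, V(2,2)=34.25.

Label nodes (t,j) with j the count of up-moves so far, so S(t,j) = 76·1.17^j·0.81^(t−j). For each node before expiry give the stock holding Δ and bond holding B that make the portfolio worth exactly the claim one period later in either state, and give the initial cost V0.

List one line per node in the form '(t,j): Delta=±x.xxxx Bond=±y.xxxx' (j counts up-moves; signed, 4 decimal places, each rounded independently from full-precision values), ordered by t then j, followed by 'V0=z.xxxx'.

Since d<R<u, set p* = (R−d)/(u−d) = 0.8333; price each node as the discounted p*-expectation of its children.
Payoff layer (t=2): V(2,0)=79.6000, V(2,1)=14.9500, V(2,2)=34.2500
Node (1,0) S=61.5600: V=(p*·14.9500+(1−p*)·79.6000)/1.11=23.1757; Δ=(14.9500−79.6000)/(72.0252−49.8636)=-2.9172; B=V−Δ·S=202.7590
Node (1,1) S=88.9200: V=(p*·34.2500+(1−p*)·14.9500)/1.11=27.9580; Δ=(34.2500−14.9500)/(104.0364−72.0252)=0.6029; B=V−Δ·S=-25.6532
Node (0,0) S=76.0000: V=(p*·27.9580+(1−p*)·23.1757)/1.11=24.4693; Δ=(27.9580−23.1757)/(88.9200−61.5600)=0.1748; B=V−Δ·S=11.1852
The time-0 hedge costs 24.4693, which is the no-arbitrage price.

(0,0): Delta=0.1748 Bond=11.1852
(1,0): Delta=-2.9172 Bond=202.7590
(1,1): Delta=0.6029 Bond=-25.6532
V0=24.4693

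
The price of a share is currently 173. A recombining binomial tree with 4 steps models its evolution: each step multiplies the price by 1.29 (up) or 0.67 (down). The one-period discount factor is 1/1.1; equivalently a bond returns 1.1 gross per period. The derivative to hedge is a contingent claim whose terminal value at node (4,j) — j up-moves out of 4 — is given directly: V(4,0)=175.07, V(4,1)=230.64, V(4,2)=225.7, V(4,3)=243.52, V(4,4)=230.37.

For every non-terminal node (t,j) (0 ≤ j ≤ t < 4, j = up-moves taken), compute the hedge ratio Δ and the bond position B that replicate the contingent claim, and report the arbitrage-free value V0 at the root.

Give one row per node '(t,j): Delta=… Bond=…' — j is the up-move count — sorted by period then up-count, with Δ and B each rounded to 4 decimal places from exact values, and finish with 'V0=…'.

The replicating-portfolio and risk-neutral prices coincide; use p* = (1.1−0.67)/(1.29−0.67) = 0.6935 for the latter.
Terminal values V(4,·): V(4,0)=175.0700, V(4,1)=230.6400, V(4,2)=225.7000, V(4,3)=243.5200, V(4,4)=230.3700
Node (3,0) S=52.0320: V=(p*·230.6400+(1−p*)·175.0700)/1.1=194.1913; Δ=(230.6400−175.0700)/(67.1213−34.8614)=1.7226; B=V−Δ·S=104.5623
Node (3,1) S=100.1810: V=(p*·225.7000+(1−p*)·230.6400)/1.1=206.5581; Δ=(225.7000−230.6400)/(129.2335−67.1213)=-0.0795; B=V−Δ·S=214.5258
Node (3,2) S=192.8858: V=(p*·243.5200+(1−p*)·225.7000)/1.1=216.4173; Δ=(243.5200−225.7000)/(248.8227−129.2335)=0.1490; B=V−Δ·S=187.6754
Node (3,3) S=371.3772: V=(p*·230.3700+(1−p*)·243.5200)/1.1=213.0908; Δ=(230.3700−243.5200)/(479.0766−248.8227)=-0.0571; B=V−Δ·S=234.3004
Node (2,0) S=77.6597: V=(p*·206.5581+(1−p*)·194.1913)/1.1=184.3348; Δ=(206.5581−194.1913)/(100.1810−52.0320)=0.2568; B=V−Δ·S=164.3885
Node (2,1) S=149.5239: V=(p*·216.4173+(1−p*)·206.5581)/1.1=193.9963; Δ=(216.4173−206.5581)/(192.8858−100.1810)=0.1064; B=V−Δ·S=178.0943
Node (2,2) S=287.8893: V=(p*·213.0908+(1−p*)·216.4173)/1.1=194.6456; Δ=(213.0908−216.4173)/(371.3772−192.8858)=-0.0186; B=V−Δ·S=200.0110
Node (1,0) S=115.9100: V=(p*·193.9963+(1−p*)·184.3348)/1.1=173.6686; Δ=(193.9963−184.3348)/(149.5239−77.6597)=0.1344; B=V−Δ·S=158.0856
Node (1,1) S=223.1700: V=(p*·194.6456+(1−p*)·193.9963)/1.1=176.7697; Δ=(194.6456−193.9963)/(287.8893−149.5239)=0.0047; B=V−Δ·S=175.7224
Node (0,0) S=173.0000: V=(p*·176.7697+(1−p*)·173.6686)/1.1=159.8358; Δ=(176.7697−173.6686)/(223.1700−115.9100)=0.0289; B=V−Δ·S=154.8341
Root portfolio cost Δ·173+B reproduces V0=159.8358.

(0,0): Delta=0.0289 Bond=154.8341
(1,0): Delta=0.1344 Bond=158.0856
(1,1): Delta=0.0047 Bond=175.7224
(2,0): Delta=0.2568 Bond=164.3885
(2,1): Delta=0.1064 Bond=178.0943
(2,2): Delta=-0.0186 Bond=200.0110
(3,0): Delta=1.7226 Bond=104.5623
(3,1): Delta=-0.0795 Bond=214.5258
(3,2): Delta=0.1490 Bond=187.6754
(3,3): Delta=-0.0571 Bond=234.3004
V0=159.8358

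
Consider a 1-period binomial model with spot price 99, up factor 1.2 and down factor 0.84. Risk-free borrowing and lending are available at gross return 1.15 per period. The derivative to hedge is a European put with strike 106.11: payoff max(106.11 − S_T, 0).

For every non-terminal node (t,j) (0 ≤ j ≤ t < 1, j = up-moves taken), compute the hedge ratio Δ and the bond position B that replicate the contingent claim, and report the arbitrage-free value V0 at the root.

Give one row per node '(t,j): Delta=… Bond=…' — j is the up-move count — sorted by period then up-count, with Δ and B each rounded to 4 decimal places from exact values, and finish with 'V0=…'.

The replicating-portfolio and risk-neutral prices coincide; use p* = (1.15−0.84)/(1.2−0.84) = 0.8611 for the latter.
Payoff layer (t=1): V(1,0)=22.9500, V(1,1)=0.0000
Node (0,0) S=99.0000: V=(p*·0.0000+(1−p*)·22.9500)/1.15=2.7717; Δ=(0.0000−22.9500)/(118.8000−83.1600)=-0.6439; B=V−Δ·S=66.5217
Root portfolio cost Δ·99+B reproduces V0=2.7717.

(0,0): Delta=-0.6439 Bond=66.5217
V0=2.7717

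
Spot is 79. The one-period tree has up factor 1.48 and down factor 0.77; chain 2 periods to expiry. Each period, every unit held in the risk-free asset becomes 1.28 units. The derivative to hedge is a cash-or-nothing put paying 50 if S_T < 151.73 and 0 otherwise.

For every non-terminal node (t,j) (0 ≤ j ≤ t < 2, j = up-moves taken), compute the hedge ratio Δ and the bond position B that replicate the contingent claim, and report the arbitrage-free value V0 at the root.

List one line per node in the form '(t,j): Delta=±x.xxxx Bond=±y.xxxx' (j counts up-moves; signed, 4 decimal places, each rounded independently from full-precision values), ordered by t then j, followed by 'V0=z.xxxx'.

(0,0): Delta=-0.5002 Bond=54.2911
(1,0): Delta=0.0000 Bond=39.0625
(1,1): Delta=-0.6023 Bond=81.4261
V0=14.7715

No-arbitrage ⇒ martingale measure with p* = (R−d)/(u−d) = 0.7183.
Terminal values V(2,·): V(2,0)=50.0000, V(2,1)=50.0000, V(2,2)=0.0000
Node (1,0) S=60.8300: V=(p*·50.0000+(1−p*)·50.0000)/1.28=39.0625; Δ=(50.0000−50.0000)/(90.0284−46.8391)=0.0000; B=V−Δ·S=39.0625
Node (1,1) S=116.9200: V=(p*·0.0000+(1−p*)·50.0000)/1.28=11.0035; Δ=(0.0000−50.0000)/(173.0416−90.0284)=-0.6023; B=V−Δ·S=81.4261
Node (0,0) S=79.0000: V=(p*·11.0035+(1−p*)·39.0625)/1.28=14.7715; Δ=(11.0035−39.0625)/(116.9200−60.8300)=-0.5002; B=V−Δ·S=54.2911
Self-financing check: at every node Δ·S+B equals the discounted successor values.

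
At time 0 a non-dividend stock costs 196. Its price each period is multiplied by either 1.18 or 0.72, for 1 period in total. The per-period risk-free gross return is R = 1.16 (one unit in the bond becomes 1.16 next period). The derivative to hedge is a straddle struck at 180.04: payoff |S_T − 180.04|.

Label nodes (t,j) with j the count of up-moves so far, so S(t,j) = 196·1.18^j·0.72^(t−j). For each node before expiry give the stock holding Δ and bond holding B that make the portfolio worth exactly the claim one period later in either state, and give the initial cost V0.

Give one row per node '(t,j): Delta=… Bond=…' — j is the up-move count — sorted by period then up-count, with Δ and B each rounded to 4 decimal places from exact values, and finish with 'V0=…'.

Since d<R<u, set p* = (R−d)/(u−d) = 0.9565; price each node as the discounted p*-expectation of its children.
Terminal values V(1,·): V(1,0)=38.9200, V(1,1)=51.2400
Node (0,0) S=196.0000: V=(p*·51.2400+(1−p*)·38.9200)/1.16=43.7106; Δ=(51.2400−38.9200)/(231.2800−141.1200)=0.1366; B=V−Δ·S=16.9280
Each (Δ,B) replicates both successor values, so the strategy is self-financing and V0 is arbitrage-free.

(0,0): Delta=0.1366 Bond=16.9280
V0=43.7106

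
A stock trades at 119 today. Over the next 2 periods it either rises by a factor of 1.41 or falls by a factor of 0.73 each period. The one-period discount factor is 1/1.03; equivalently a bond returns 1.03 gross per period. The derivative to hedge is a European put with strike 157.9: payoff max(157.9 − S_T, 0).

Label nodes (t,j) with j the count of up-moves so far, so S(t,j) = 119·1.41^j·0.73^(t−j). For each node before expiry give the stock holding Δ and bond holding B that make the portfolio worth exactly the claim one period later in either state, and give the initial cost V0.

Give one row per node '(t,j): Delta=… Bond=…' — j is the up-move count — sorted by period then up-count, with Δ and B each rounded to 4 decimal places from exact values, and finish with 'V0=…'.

(0,0): Delta=-0.5835 Bond=113.7092
(1,0): Delta=-1.0000 Bond=153.3010
(1,1): Delta=-0.3104 Bond=71.2918
V0=44.2715

Since d<R<u, set p* = (R−d)/(u−d) = 0.4412; price each node as the discounted p*-expectation of its children.
At expiry t=2: V(2,0)=94.4849, V(2,1)=35.4133, V(2,2)=0.0000
  t=1,j=0: stock 86.8700 → up 122.4867 (V=35.4133), down 63.4151 (V=94.4849). Price 66.4310; hedge Δ=-1.0000, bond B=153.3010.
  t=1,j=1: stock 167.7900 → up 236.5839 (V=0.0000), down 122.4867 (V=35.4133). Price 19.2134; hedge Δ=-0.3104, bond B=71.2918.
  t=0,j=0: stock 119.0000 → up 167.7900 (V=19.2134), down 86.8700 (V=66.4310). Price 44.2715; hedge Δ=-0.5835, bond B=113.7092.
Self-financing check: at every node Δ·S+B equals the discounted successor values.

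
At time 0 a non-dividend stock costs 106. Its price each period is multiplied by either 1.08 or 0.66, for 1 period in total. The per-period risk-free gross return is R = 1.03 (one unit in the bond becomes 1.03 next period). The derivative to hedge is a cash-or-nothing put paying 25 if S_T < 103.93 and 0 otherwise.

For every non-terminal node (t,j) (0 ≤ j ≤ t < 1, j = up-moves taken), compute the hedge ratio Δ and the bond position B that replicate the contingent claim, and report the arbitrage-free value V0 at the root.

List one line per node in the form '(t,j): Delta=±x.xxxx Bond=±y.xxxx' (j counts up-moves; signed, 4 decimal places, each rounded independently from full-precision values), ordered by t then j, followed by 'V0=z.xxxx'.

Since d<R<u, set p* = (R−d)/(u−d) = 0.8810; price each node as the discounted p*-expectation of its children.
Terminal payoffs: V(1,0)=25.0000, V(1,1)=0.0000
Node (0,0) S=106.0000: V=(p*·0.0000+(1−p*)·25.0000)/1.03=2.8895; Δ=(0.0000−25.0000)/(114.4800−69.9600)=-0.5615; B=V−Δ·S=62.4133
Self-financing check: at every node Δ·S+B equals the discounted successor values.

(0,0): Delta=-0.5615 Bond=62.4133
V0=2.8895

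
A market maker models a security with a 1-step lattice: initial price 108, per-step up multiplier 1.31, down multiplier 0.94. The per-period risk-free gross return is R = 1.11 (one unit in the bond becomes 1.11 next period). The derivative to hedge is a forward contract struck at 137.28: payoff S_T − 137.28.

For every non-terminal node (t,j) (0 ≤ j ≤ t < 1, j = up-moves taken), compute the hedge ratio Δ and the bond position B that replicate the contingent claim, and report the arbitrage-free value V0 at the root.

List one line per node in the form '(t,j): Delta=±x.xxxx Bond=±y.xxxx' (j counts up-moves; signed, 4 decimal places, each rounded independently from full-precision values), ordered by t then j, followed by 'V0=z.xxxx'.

No-arbitrage ⇒ martingale measure with p* = (R−d)/(u−d) = 0.4595.
Payoff layer (t=1): V(1,0)=-35.7600, V(1,1)=4.2000
(0,0): S=108.0000. Δ = (V_up−V_dn)/(S_up−S_dn) = (4.2000−-35.7600)/(141.4800−101.5200) = 1.0000. V = [p*·4.2000 + (1−p*)·-35.7600]/1.11 = -15.6757. B = V − Δ·S = -123.6757.
Self-financing check: at every node Δ·S+B equals the discounted successor values.

(0,0): Delta=1.0000 Bond=-123.6757
V0=-15.6757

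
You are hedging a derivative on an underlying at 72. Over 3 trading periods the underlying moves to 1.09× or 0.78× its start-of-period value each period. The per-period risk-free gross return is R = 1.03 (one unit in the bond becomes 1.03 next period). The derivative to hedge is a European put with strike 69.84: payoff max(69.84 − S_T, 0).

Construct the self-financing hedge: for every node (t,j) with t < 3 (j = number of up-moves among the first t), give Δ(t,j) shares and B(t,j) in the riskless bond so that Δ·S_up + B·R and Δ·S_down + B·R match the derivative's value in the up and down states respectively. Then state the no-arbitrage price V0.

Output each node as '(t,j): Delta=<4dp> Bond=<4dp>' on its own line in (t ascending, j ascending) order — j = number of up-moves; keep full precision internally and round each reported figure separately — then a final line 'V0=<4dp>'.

No-arbitrage ⇒ martingale measure with p* = (R−d)/(u−d) = 0.8065.
At expiry t=3: V(3,0)=35.6723, V(3,1)=22.0928, V(3,2)=3.1163, V(3,3)=0.0000
  t=2,j=0: stock 43.8048 → up 47.7472 (V=22.0928), down 34.1677 (V=35.6723). Price 24.0010; hedge Δ=-1.0000, bond B=67.8058.
  t=2,j=1: stock 61.2144 → up 66.7237 (V=3.1163), down 47.7472 (V=22.0928). Price 6.5914; hedge Δ=-1.0000, bond B=67.8058.
  t=2,j=2: stock 85.5432 → up 93.2421 (V=0.0000), down 66.7237 (V=3.1163). Price 0.5856; hedge Δ=-0.1175, bond B=10.6382.
  t=1,j=0: stock 56.1600 → up 61.2144 (V=6.5914), down 43.8048 (V=24.0010). Price 9.6709; hedge Δ=-1.0000, bond B=65.8309.
  t=1,j=1: stock 78.4800 → up 85.5432 (V=0.5856), down 61.2144 (V=6.5914). Price 1.6971; hedge Δ=-0.2469, bond B=21.0708.
  t=0,j=0: stock 72.0000 → up 78.4800 (V=1.6971), down 56.1600 (V=9.6709). Price 3.1460; hedge Δ=-0.3572, bond B=28.8680.
Each (Δ,B) replicates both successor values, so the strategy is self-financing and V0 is arbitrage-free.

(0,0): Delta=-0.3572 Bond=28.8680
(1,0): Delta=-1.0000 Bond=65.8309
(1,1): Delta=-0.2469 Bond=21.0708
(2,0): Delta=-1.0000 Bond=67.8058
(2,1): Delta=-1.0000 Bond=67.8058
(2,2): Delta=-0.1175 Bond=10.6382
V0=3.1460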